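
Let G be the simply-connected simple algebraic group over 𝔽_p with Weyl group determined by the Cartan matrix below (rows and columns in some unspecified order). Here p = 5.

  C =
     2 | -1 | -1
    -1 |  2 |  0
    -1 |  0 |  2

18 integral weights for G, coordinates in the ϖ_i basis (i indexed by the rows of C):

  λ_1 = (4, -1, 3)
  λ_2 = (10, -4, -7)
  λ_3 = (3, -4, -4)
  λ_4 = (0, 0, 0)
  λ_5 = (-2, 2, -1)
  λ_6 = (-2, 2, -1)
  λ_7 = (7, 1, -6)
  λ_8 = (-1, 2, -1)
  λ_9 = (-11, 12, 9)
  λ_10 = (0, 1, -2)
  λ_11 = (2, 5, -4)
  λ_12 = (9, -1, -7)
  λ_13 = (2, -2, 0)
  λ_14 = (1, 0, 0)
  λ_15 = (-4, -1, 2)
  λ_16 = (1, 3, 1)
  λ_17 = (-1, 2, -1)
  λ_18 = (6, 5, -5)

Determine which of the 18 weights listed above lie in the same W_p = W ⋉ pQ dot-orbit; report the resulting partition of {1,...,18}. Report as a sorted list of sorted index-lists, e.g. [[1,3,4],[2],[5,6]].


A_3 Cartan matrix, 3 simple roots permuted; ρ=(1,1,1).

Folding the 18 weights λ_j+ρ into Ā_5 (reps in the given 3-coord order):

  λ_1 → (1, 4, 0)
  λ_2 → (0, 2, 1)
  λ_3 → (2, 1, 1)
  λ_4 → (1, 1, 1)
  λ_5 → (0, 2, 1)
  λ_6 → (0, 2, 1)
  λ_7 → (0, 3, 0)
  λ_8 → (0, 3, 0)
  λ_9 → (0, 3, 0)
  λ_10 → (0, 2, 1)
  λ_11 → (1, 1, 0)
  λ_12 → (1, 4, 0)
  λ_13 → (2, 1, 1)
  λ_14 → (2, 1, 1)
  λ_15 → (0, 3, 0)
  λ_16 → (1, 1, 1)
  λ_17 → (0, 3, 0)
  λ_18 → (2, 1, 1)

These 18 weights hit 6 W_5-dot-orbits; sizes (2, 4, 4, 2, 5, 1):

[[1, 12], [2, 5, 6, 10], [3, 13, 14, 18], [4, 16], [7, 8, 9, 15, 17], [11]]


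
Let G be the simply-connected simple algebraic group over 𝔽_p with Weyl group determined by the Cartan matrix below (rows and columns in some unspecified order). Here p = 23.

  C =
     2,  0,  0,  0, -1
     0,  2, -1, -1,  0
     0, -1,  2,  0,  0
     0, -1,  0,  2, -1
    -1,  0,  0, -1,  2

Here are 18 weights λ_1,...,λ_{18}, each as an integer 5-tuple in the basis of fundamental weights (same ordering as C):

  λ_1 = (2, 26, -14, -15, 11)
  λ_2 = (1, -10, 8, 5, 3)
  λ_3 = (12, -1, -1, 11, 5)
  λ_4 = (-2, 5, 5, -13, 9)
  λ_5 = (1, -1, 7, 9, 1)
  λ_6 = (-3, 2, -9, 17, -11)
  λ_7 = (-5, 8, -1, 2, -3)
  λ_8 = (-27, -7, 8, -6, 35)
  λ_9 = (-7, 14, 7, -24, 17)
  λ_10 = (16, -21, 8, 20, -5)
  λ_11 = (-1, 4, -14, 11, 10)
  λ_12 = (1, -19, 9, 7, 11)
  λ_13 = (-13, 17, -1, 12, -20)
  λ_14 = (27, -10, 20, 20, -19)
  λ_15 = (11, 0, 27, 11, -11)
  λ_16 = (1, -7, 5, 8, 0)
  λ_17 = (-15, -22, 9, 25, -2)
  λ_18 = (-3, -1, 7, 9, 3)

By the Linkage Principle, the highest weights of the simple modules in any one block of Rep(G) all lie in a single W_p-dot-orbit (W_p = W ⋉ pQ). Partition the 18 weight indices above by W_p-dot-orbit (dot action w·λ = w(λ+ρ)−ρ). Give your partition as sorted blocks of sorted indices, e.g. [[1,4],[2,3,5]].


Root system A_5: the 5×5 matrix C matches after relabeling.

W_23-reps of the 18 weights in Ā_23 (same 5-coord order as C):

  [1] (2, 0, 8, 10, 2);  [2] (2, 6, 0, 3, 1);  [3] (5, 8, 0, 4, 6);  [4] (2, 6, 0, 3, 1);  [5] (2, 0, 8, 10, 2);  [6] (10, 5, 3, 1, 2);  [7] (2, 6, 0, 3, 1);  [8] (10, 5, 3, 1, 2);  [9] (5, 8, 0, 4, 6);  [10] (2, 6, 0, 3, 1);  [11] (5, 8, 0, 4, 6);  [12] (2, 0, 8, 10, 2);  [13] (5, 8, 0, 4, 6);  [14] (10, 5, 3, 1, 2);  [15] (10, 5, 3, 1, 2);  [16] (2, 6, 0, 3, 1);  [17] (2, 0, 8, 10, 2);  [18] (2, 0, 8, 10, 2)

4 distinct reps among the 18 weights ⇒ 4 W_23-linkage classes:

[[1, 5, 12, 17, 18], [2, 4, 7, 10, 16], [3, 9, 11, 13], [6, 8, 14, 15]]


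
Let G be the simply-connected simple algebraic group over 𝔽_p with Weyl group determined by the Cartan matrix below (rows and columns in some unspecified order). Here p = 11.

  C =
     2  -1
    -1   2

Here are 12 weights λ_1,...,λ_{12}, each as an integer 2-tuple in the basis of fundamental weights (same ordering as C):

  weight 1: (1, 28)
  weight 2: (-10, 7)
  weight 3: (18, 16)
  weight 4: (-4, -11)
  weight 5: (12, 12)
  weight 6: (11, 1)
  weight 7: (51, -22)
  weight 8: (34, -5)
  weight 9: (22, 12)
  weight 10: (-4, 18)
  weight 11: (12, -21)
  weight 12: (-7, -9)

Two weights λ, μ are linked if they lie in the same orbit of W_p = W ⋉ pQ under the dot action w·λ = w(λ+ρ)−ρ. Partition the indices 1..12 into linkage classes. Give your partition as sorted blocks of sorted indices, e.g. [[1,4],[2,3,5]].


Root system A_2: the 2×2 matrix C matches after relabeling.

λ_j+ρ reflected into Ā_11 (⟨·,θ^∨⟩≤11); 2-tuples as given:

  1: (2, 2) · 2: (8, 1) · 3: (5, 3) · 4: (8, 1) · 5: (2, 2) · 6: (8, 1) · 7: (8, 1) · 8: (2, 2) · 9: (8, 1) · 10: (5, 3) · 11: (2, 2) · 12: (5, 3)

Grouping the 12 weights by Ā_11-representative: 3 linkage classes.

[[1, 5, 8, 11], [2, 4, 6, 7, 9], [3, 10, 12]]


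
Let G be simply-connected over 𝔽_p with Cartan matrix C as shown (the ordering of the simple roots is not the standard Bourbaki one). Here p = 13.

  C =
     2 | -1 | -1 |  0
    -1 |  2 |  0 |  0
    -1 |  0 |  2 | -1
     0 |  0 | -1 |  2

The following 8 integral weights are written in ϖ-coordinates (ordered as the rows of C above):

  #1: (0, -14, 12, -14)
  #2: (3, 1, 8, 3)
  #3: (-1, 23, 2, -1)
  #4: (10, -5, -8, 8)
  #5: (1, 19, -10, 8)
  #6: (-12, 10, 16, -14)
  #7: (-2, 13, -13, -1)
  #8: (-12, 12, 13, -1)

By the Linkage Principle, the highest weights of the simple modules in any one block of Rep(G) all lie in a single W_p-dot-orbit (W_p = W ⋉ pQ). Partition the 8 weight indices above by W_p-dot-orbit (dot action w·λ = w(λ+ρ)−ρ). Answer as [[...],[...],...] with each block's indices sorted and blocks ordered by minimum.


Dynkin diagram of C (from the 6 off-diagonal −1 entries): A_4.

Ā_13 reps of the 8 weights (A_4, coords as presented):

  λ_1 → (0, 0, 12, 0);  λ_2 → (0, 4, 7, 2);  λ_3 → (10, 0, 0, 2);  λ_4 → (0, 4, 7, 2);  λ_5 → (0, 4, 7, 2);  λ_6 → (0, 4, 7, 2);  λ_7 → (0, 0, 12, 0);  λ_8 → (10, 0, 0, 2)

Linkage partition of the 8 weights (3 classes, p=13):

[[1, 7], [2, 4, 5, 6], [3, 8]]


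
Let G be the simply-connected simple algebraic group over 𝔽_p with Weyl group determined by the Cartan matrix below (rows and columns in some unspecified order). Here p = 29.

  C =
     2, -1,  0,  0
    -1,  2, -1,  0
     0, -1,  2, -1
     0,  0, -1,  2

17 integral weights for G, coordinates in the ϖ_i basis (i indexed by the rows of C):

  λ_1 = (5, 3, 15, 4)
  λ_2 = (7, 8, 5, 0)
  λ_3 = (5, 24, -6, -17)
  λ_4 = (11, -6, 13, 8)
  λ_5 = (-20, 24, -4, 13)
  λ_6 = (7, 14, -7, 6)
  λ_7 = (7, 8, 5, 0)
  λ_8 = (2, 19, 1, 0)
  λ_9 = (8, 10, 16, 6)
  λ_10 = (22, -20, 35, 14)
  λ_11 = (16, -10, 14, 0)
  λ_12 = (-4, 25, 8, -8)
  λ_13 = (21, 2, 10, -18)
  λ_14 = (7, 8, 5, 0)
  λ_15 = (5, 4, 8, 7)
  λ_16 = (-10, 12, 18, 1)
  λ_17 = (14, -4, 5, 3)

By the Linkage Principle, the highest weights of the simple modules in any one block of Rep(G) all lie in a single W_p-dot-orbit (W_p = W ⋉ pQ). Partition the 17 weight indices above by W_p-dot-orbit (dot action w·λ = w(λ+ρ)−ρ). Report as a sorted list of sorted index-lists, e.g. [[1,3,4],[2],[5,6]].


Cartan matrix: type A_4 (|W|=120); un-permuting the 4 rows.

Each λ_j+ρ reduced to Ā_29; 4-tuples below use C's row order:

  λ_1 → (4, 4, 16, 3) · λ_2 → (8, 9, 6, 1) · λ_3 → (4, 4, 16, 3) · λ_4 → (6, 5, 9, 8) · λ_5 → (12, 3, 3, 4) · λ_6 → (8, 9, 6, 1) · λ_7 → (8, 9, 6, 1) · λ_8 → (3, 20, 2, 1) · λ_9 → (6, 5, 9, 8) · λ_10 → (12, 3, 3, 4) · λ_11 → (8, 9, 6, 1) · λ_12 → (3, 20, 2, 1) · λ_13 → (12, 3, 3, 4) · λ_14 → (8, 9, 6, 1) · λ_15 → (6, 5, 9, 8) · λ_16 → (4, 4, 16, 3) · λ_17 → (12, 3, 3, 4)

These 17 weights hit 5 W_29-dot-orbits; sizes (3, 5, 3, 4, 2):

[[1, 3, 16], [2, 6, 7, 11, 14], [4, 9, 15], [5, 10, 13, 17], [8, 12]]


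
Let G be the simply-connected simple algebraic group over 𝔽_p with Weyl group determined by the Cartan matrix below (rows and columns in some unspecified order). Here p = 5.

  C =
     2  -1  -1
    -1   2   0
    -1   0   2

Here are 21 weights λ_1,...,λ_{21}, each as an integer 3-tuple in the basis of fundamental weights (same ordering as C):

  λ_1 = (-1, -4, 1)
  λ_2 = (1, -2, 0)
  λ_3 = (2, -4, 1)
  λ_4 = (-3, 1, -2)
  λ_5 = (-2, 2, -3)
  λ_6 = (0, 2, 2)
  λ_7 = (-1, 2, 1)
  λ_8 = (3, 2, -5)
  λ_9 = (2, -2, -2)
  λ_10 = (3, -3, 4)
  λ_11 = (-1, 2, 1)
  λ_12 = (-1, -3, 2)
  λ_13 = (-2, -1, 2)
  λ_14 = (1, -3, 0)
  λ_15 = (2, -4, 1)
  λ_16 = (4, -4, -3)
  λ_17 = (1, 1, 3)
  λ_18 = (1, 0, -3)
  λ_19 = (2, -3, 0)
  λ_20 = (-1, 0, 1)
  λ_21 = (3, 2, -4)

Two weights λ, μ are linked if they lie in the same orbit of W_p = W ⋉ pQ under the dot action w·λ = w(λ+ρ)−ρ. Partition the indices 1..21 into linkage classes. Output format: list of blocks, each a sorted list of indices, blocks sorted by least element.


Dynkin diagram of C (from the 4 off-diagonal −1 entries): A_3.

Alcove-folded reps (p=5, 21 weights, presented ϖ-order):

  [1] (2, 0, 1);  [2] (1, 1, 1);  [3] (0, 3, 2);  [4] (0, 1, 2);  [5] (2, 0, 1);  [6] (1, 1, 1);  [7] (0, 3, 2);  [8] (0, 1, 2);  [9] (1, 1, 1);  [10] (0, 2, 1);  [11] (0, 3, 2);  [12] (2, 0, 1);  [13] (0, 1, 2);  [14] (0, 2, 1);  [15] (0, 3, 2);  [16] (0, 3, 2);  [17] (1, 1, 1);  [18] (0, 1, 2);  [19] (1, 2, 1);  [20] (0, 1, 2);  [21] (1, 1, 1)

Partition of {1..21} into 6 W_5-dot-orbits:

[[1, 5, 12], [2, 6, 9, 17, 21], [3, 7, 11, 15, 16], [4, 8, 13, 18, 20], [10, 14], [19]]


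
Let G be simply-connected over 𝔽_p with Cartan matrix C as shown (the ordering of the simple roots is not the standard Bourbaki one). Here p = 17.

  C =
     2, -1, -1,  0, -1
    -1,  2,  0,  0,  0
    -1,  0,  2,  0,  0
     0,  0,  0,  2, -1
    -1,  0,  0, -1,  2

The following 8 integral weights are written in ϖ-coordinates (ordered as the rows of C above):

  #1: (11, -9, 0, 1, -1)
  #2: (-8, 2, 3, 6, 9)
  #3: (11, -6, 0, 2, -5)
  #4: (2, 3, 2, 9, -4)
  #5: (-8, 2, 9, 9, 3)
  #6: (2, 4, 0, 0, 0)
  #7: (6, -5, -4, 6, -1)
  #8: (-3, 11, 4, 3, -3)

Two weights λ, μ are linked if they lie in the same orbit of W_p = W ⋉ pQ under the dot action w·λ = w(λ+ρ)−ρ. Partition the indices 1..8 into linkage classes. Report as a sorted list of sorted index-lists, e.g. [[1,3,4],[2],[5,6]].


Dynkin diagram of C (from the 8 off-diagonal −1 entries): D_5.

λ_j+ρ reflected into Ā_17 (⟨·,θ^∨⟩≤17); 5-tuples as given:

  [1] (2, 8, 1, 0, 2)
  [2] (0, 4, 3, 7, 0)
  [3] (3, 5, 1, 1, 1)
  [4] (0, 4, 3, 7, 0)
  [5] (0, 4, 3, 7, 0)
  [6] (3, 5, 1, 1, 1)
  [7] (0, 4, 3, 7, 0)
  [8] (2, 8, 1, 0, 2)

Partition of {1..8} into 3 W_17-dot-orbits:

[[1, 8], [2, 4, 5, 7], [3, 6]]


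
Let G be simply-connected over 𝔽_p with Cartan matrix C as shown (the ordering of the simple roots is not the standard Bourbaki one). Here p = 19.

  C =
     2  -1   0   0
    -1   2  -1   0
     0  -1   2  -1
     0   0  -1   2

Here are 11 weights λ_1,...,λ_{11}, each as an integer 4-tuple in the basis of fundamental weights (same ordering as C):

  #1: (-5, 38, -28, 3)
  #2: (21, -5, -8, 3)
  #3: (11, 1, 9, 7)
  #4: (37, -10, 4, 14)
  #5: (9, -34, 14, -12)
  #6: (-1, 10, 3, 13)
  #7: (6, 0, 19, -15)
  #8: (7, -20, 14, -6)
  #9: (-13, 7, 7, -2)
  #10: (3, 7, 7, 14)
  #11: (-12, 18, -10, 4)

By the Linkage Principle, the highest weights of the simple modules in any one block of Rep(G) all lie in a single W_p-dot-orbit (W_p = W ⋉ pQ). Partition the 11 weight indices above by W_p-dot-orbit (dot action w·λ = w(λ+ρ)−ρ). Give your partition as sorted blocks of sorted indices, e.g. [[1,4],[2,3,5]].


C ↔ A_4 under row/col permutation; |W(A_4)| = 120.

Folding the 11 weights λ_j+ρ into Ā_19 (reps in the given 4-coord order):

  λ_1+ρ ↦ (8, 4, 3, 1)
  λ_2+ρ ↦ (8, 4, 3, 1)
  λ_3+ρ ↦ (1, 1, 5, 5)
  λ_4+ρ ↦ (10, 1, 4, 4)
  λ_5+ρ ↦ (10, 1, 4, 4)
  λ_6+ρ ↦ (10, 1, 4, 4)
  λ_7+ρ ↦ (1, 1, 5, 5)
  λ_8+ρ ↦ (10, 1, 4, 4)
  λ_9+ρ ↦ (8, 4, 3, 1)
  λ_10+ρ ↦ (8, 4, 3, 1)
  λ_11+ρ ↦ (10, 1, 4, 4)

Partition of {1..11} into 3 W_19-dot-orbits:

[[1, 2, 9, 10], [3, 7], [4, 5, 6, 8, 11]]


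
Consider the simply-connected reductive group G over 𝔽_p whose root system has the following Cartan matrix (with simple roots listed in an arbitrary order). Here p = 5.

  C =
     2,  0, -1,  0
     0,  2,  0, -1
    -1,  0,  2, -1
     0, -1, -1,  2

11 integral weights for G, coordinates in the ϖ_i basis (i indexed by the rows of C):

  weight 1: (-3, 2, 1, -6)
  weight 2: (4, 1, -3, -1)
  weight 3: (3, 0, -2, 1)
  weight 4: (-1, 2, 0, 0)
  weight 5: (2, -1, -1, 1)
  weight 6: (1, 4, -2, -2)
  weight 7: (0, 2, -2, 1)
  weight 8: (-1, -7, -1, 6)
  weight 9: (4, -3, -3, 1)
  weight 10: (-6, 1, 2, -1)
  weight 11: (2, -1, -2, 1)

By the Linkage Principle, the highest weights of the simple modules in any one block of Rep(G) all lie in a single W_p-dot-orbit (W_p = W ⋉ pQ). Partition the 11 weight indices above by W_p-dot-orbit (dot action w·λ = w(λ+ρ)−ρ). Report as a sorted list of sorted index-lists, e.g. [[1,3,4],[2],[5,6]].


Cartan matrix: type A_4 (|W|=120); un-permuting the 4 rows.

Alcove-folded reps (p=5, 11 weights, presented ϖ-order):

  λ_1 → (3, 0, 0, 2);  λ_2 → (3, 0, 0, 2);  λ_3 → (2, 0, 1, 1);  λ_4 → (0, 3, 1, 1);  λ_5 → (3, 0, 0, 2);  λ_6 → (0, 3, 1, 1);  λ_7 → (0, 3, 1, 1);  λ_8 → (0, 3, 1, 1);  λ_9 → (3, 0, 0, 2);  λ_10 → (3, 0, 0, 2);  λ_11 → (2, 0, 1, 1)

These 11 weights hit 3 W_5-dot-orbits; sizes (5, 2, 4):

[[1, 2, 5, 9, 10], [3, 11], [4, 6, 7, 8]]


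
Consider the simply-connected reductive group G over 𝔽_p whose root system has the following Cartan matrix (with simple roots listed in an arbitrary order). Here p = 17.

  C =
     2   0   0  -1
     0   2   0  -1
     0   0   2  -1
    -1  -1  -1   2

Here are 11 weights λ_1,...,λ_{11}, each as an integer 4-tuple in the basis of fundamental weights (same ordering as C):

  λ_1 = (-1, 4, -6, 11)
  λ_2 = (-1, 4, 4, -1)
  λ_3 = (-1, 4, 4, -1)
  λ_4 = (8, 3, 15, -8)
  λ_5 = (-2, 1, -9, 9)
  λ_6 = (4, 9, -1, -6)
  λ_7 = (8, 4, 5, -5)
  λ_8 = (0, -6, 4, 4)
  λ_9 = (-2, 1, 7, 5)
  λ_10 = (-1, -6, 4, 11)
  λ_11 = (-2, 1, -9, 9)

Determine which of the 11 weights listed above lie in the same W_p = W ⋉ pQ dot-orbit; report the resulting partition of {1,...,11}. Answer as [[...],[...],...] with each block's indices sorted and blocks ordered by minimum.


D_4 Cartan matrix, 4 simple roots permuted; ρ=(1,1,1,1).

Ā_17 reps of the 11 weights (D_4, coords as presented):

    1: (0, 5, 5, 0)
    2: (0, 5, 5, 0)
    3: (0, 5, 5, 0)
    4: (1, 2, 8, 1)
    5: (1, 2, 8, 1)
    6: (0, 5, 5, 0)
    7: (5, 1, 2, 4)
    8: (1, 5, 5, 0)
    9: (1, 2, 8, 1)
    10: (0, 5, 5, 0)
    11: (1, 2, 8, 1)

The 11 indices split into 4 linkage classes (same alcove rep ⇔ same W_17-dot-orbit):

[[1, 2, 3, 6, 10], [4, 5, 9, 11], [7], [8]]


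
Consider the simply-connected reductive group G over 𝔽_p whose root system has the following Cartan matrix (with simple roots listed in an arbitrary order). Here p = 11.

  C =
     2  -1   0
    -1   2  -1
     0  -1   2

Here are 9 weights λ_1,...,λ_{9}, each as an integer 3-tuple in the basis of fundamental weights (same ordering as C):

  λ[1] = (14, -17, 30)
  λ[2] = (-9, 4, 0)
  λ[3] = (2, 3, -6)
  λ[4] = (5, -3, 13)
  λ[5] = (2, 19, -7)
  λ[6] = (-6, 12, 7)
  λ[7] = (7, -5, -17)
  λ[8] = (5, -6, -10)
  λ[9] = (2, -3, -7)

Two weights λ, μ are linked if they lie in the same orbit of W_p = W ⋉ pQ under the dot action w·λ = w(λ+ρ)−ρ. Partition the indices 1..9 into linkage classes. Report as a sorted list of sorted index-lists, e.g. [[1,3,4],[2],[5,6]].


Cartan matrix: type A_3 (|W|=24); un-permuting the 3 rows.

Each λ_j+ρ reduced to Ā_11; 3-tuples below use C's row order:

  λ_1 → (2, 1, 4);  λ_2 → (5, 1, 2);  λ_3 → (2, 1, 4);  λ_4 → (2, 1, 4);  λ_5 → (5, 1, 2);  λ_6 → (5, 1, 2);  λ_7 → (2, 1, 4);  λ_8 → (5, 1, 2);  λ_9 → (5, 1, 2)

The 9 indices split into 2 linkage classes (same alcove rep ⇔ same W_11-dot-orbit):

[[1, 3, 4, 7], [2, 5, 6, 8, 9]]


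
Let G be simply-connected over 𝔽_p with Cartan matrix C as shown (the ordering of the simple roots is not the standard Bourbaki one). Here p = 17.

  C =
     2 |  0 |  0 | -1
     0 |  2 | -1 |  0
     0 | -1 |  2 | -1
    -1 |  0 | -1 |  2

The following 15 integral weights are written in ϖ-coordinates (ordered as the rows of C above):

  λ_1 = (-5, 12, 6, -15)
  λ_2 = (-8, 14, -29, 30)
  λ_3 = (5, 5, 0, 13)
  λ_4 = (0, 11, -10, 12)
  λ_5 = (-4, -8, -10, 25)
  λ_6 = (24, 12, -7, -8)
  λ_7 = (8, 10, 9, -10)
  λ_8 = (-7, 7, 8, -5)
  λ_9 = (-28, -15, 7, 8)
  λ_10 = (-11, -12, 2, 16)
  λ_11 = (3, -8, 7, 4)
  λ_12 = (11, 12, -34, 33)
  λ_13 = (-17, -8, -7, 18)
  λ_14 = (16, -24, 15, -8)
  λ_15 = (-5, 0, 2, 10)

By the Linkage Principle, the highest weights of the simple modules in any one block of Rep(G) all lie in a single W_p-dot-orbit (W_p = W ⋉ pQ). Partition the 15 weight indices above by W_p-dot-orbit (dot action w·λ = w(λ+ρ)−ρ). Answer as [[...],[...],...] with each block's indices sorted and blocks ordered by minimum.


Dynkin diagram of C (from the 6 off-diagonal −1 entries): A_4.

λ_j+ρ reflected into Ā_17 (⟨·,θ^∨⟩≤17); 4-tuples as given:

  [1] (4, 1, 3, 7);  [2] (4, 1, 3, 7);  [3] (4, 1, 3, 7);  [4] (1, 3, 9, 4);  [5] (6, 0, 7, 1);  [6] (4, 7, 1, 5);  [7] (4, 7, 1, 5);  [8] (4, 7, 1, 5);  [9] (6, 0, 7, 1);  [10] (6, 0, 7, 1);  [11] (4, 7, 1, 5);  [12] (1, 3, 9, 4);  [13] (4, 1, 3, 7);  [14] (6, 0, 7, 1);  [15] (4, 1, 3, 7)

These 15 weights hit 4 W_17-dot-orbits; sizes (5, 2, 4, 4):

[[1, 2, 3, 13, 15], [4, 12], [5, 9, 10, 14], [6, 7, 8, 11]]


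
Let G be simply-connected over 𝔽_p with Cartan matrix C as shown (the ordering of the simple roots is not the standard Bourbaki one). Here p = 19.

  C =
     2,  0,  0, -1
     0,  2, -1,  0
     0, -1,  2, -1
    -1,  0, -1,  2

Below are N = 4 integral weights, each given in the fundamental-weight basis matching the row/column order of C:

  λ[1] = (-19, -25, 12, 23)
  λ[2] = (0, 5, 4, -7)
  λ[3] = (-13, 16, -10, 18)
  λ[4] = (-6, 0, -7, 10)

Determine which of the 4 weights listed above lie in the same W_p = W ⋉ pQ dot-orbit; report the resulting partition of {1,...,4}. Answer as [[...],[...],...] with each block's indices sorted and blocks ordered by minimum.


Root system A_4: the 4×4 matrix C matches after relabeling.

Folding the 4 weights λ_j+ρ into Ā_19 (reps in the given 4-coord order):

    [1] (5, 5, 1, 0)
    [2] (5, 5, 1, 0)
    [3] (2, 0, 7, 2)
    [4] (5, 5, 1, 0)

2 distinct reps among the 4 weights ⇒ 2 W_19-linkage classes:

[[1, 2, 4], [3]]


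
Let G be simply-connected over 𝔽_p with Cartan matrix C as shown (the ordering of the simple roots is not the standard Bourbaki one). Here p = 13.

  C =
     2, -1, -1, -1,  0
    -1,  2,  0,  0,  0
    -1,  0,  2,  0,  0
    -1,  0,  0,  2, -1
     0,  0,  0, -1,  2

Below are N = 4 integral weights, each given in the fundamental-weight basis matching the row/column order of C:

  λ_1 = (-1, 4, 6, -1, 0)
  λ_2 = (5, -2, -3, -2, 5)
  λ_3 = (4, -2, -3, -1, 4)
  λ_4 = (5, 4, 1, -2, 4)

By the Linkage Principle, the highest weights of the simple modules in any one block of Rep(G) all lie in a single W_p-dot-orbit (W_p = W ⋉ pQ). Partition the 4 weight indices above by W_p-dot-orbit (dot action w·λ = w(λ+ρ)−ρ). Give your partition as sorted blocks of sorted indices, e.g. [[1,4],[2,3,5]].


Dynkin diagram of C (from the 8 off-diagonal −1 entries): D_5.

Ā_13 reps of the 4 weights (D_5, coords as presented):

    λ_1 → (0, 5, 7, 0, 1)
    λ_2 → (2, 1, 2, 0, 5)
    λ_3 → (2, 1, 2, 0, 5)
    λ_4 → (2, 1, 2, 0, 5)

The 4 indices split into 2 linkage classes (same alcove rep ⇔ same W_13-dot-orbit):

[[1], [2, 3, 4]]


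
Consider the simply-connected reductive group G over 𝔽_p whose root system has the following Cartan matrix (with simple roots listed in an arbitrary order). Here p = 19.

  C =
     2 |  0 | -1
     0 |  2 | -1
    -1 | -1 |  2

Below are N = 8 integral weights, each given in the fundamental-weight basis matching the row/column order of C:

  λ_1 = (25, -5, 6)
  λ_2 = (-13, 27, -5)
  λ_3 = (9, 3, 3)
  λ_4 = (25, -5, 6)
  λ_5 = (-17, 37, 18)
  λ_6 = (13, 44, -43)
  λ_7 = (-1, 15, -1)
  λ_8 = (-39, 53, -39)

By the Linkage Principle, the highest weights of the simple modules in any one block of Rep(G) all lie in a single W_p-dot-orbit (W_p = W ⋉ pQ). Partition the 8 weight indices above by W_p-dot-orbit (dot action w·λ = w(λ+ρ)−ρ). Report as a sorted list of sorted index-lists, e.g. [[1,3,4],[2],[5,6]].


A_3 Cartan matrix, 3 simple roots permuted; ρ=(1,1,1).

W_19-reps of the 8 weights in Ā_19 (same 3-coord order as C):

  1: (5, 3, 7);  2: (5, 3, 7);  3: (10, 4, 4);  4: (5, 3, 7);  5: (0, 16, 0);  6: (3, 10, 2);  7: (0, 16, 0);  8: (0, 16, 0)

Linkage partition of the 8 weights (4 classes, p=19):

[[1, 2, 4], [3], [5, 7, 8], [6]]


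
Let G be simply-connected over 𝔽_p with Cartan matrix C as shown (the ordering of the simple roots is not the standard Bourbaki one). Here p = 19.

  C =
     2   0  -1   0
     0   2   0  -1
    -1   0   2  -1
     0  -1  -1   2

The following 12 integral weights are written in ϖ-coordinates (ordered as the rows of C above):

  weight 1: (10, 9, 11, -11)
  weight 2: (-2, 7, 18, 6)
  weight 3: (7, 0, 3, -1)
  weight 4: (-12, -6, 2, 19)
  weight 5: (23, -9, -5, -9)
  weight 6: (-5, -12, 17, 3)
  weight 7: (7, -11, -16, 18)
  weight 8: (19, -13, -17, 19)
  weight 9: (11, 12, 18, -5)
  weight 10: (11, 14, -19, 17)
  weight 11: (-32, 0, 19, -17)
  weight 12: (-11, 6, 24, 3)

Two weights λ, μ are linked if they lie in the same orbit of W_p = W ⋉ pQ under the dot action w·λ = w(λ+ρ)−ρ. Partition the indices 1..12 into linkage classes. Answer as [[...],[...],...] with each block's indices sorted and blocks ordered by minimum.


Root system A_4: the 4×4 matrix C matches after relabeling.

λ_j+ρ reflected into Ā_19 (⟨·,θ^∨⟩≤19); 4-tuples as given:

  1: (7, 4, 2, 6) · 2: (8, 1, 4, 0) · 3: (8, 1, 4, 0) · 4: (1, 1, 7, 7) · 5: (1, 1, 7, 7) · 6: (1, 1, 7, 7) · 7: (7, 4, 2, 6) · 8: (1, 1, 7, 7) · 9: (7, 4, 2, 6) · 10: (8, 1, 4, 0) · 11: (1, 1, 7, 7) · 12: (7, 4, 2, 6)

Linkage partition of the 12 weights (3 classes, p=19):

[[1, 7, 9, 12], [2, 3, 10], [4, 5, 6, 8, 11]]


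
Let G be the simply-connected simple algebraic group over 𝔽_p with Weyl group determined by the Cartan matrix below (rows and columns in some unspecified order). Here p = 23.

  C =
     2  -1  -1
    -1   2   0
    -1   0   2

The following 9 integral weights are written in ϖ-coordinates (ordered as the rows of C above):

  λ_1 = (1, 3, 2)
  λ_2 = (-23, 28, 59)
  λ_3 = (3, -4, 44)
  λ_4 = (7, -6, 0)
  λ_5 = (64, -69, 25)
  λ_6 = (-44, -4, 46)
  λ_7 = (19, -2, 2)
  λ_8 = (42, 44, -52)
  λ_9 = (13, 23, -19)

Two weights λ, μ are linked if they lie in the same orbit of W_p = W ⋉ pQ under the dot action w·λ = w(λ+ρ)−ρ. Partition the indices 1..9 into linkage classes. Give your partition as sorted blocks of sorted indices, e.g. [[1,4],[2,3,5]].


Root system A_3: the 3×3 matrix C matches after relabeling.

Each λ_j+ρ reduced to Ā_23; 3-tuples below use C's row order:

  [1] (2, 4, 3);  [2] (6, 2, 1);  [3] (19, 1, 3);  [4] (3, 5, 1);  [5] (19, 1, 3);  [6] (19, 1, 3);  [7] (19, 1, 3);  [8] (3, 5, 1);  [9] (3, 5, 1)

Grouping the 9 weights by Ā_23-representative: 4 linkage classes.

[[1], [2], [3, 5, 6, 7], [4, 8, 9]]


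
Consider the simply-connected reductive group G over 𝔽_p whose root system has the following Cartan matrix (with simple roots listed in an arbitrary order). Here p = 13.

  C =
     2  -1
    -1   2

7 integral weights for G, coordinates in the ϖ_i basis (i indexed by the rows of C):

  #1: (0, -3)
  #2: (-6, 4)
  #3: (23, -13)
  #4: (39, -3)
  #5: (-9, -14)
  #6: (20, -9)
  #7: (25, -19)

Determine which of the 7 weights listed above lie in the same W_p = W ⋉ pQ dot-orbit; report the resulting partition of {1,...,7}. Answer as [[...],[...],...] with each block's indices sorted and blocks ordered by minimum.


A_2 Cartan matrix, 2 simple roots permuted; ρ=(1,1).

λ_j+ρ reflected into Ā_13 (⟨·,θ^∨⟩≤13); 2-tuples as given:

  1: (1, 1) · 2: (5, 0) · 3: (1, 1) · 4: (1, 1) · 5: (5, 0) · 6: (5, 0) · 7: (5, 0)

The 7 indices split into 2 linkage classes (same alcove rep ⇔ same W_13-dot-orbit):

[[1, 3, 4], [2, 5, 6, 7]]


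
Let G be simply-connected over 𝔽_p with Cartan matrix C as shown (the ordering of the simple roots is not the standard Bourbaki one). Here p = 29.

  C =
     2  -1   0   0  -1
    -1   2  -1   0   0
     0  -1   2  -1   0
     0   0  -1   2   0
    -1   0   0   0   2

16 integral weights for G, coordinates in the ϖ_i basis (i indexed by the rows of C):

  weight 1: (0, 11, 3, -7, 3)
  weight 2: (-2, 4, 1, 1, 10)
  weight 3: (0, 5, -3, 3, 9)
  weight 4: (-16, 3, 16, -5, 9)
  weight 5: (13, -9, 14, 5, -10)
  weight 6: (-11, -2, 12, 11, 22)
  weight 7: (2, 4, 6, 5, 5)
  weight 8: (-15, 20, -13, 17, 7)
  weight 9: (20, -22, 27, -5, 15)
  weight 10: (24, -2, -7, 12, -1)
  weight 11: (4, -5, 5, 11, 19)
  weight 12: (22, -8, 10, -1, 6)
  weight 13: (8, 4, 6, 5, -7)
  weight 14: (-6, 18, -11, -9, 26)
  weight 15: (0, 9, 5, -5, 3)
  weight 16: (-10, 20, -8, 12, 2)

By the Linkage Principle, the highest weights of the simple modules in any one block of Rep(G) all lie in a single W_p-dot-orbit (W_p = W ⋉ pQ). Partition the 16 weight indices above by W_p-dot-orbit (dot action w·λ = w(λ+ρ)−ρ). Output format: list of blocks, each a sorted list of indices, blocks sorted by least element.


Dynkin diagram of C (from the 8 off-diagonal −1 entries): A_5.

Folding the 16 weights λ_j+ρ into Ā_29 (reps in the given 5-coord order):

    λ_1 → (1, 10, 2, 4, 4)
    λ_2 → (1, 4, 2, 2, 10)
    λ_3 → (1, 4, 2, 2, 10)
    λ_4 → (1, 10, 2, 4, 4)
    λ_5 → (3, 5, 7, 6, 6)
    λ_6 → (1, 10, 2, 4, 4)
    λ_7 → (3, 5, 7, 6, 6)
    λ_8 → (3, 5, 7, 6, 6)
    λ_9 → (0, 13, 8, 3, 1)
    λ_10 → (16, 6, 1, 4, 2)
    λ_11 → (1, 4, 2, 2, 10)
    λ_12 → (16, 6, 1, 4, 2)
    λ_13 → (3, 5, 7, 6, 6)
    λ_14 → (1, 4, 2, 2, 10)
    λ_15 → (1, 10, 2, 4, 4)
    λ_16 → (3, 5, 7, 6, 6)

Partition of {1..16} into 5 W_29-dot-orbits:

[[1, 4, 6, 15], [2, 3, 11, 14], [5, 7, 8, 13, 16], [9], [10, 12]]


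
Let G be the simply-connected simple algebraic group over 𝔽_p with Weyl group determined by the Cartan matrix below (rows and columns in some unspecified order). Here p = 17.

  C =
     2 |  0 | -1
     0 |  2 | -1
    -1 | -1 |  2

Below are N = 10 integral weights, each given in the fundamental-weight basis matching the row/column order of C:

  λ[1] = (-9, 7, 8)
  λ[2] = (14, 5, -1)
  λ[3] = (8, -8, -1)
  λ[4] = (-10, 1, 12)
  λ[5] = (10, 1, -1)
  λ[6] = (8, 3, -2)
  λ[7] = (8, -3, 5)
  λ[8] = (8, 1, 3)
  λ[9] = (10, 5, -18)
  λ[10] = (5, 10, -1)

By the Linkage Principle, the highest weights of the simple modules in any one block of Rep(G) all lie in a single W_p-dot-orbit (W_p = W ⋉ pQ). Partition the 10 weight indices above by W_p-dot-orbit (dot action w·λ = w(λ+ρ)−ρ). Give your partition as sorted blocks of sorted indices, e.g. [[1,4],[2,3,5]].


Cartan matrix: type A_3 (|W|=24); un-permuting the 3 rows.

λ_j+ρ reflected into Ā_17 (⟨·,θ^∨⟩≤17); 3-tuples as given:

  λ_1+ρ ↦ (8, 8, 1) · λ_2+ρ ↦ (11, 2, 0) · λ_3+ρ ↦ (2, 0, 7) · λ_4+ρ ↦ (9, 2, 4) · λ_5+ρ ↦ (11, 2, 0) · λ_6+ρ ↦ (8, 3, 1) · λ_7+ρ ↦ (9, 2, 4) · λ_8+ρ ↦ (9, 2, 4) · λ_9+ρ ↦ (6, 11, 0) · λ_10+ρ ↦ (6, 11, 0)

Partition of {1..10} into 6 W_17-dot-orbits:

[[1], [2, 5], [3], [4, 7, 8], [6], [9, 10]]


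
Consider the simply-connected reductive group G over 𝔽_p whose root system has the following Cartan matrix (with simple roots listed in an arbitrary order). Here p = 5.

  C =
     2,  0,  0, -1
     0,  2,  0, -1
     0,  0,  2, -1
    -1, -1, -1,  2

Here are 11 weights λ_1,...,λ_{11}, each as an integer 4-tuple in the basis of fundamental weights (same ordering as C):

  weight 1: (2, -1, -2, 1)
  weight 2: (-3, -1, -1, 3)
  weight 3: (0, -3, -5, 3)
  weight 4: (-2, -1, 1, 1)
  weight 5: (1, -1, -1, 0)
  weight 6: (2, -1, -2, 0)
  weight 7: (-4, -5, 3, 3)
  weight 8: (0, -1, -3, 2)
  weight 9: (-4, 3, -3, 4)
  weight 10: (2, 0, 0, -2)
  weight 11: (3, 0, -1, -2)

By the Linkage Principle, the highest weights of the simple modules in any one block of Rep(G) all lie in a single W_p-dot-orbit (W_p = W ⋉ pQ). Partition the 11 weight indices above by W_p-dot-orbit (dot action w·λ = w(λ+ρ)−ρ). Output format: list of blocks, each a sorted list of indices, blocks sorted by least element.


D_4 Cartan matrix, 4 simple roots permuted; ρ=(1,1,1,1).

Alcove-folded reps (p=5, 11 weights, presented ϖ-order):

  λ_1 → (3, 0, 1, 0) · λ_2 → (2, 0, 0, 1) · λ_3 → (1, 0, 2, 1) · λ_4 → (1, 0, 2, 1) · λ_5 → (2, 0, 0, 1) · λ_6 → (3, 0, 1, 0) · λ_7 → (0, 1, 1, 0) · λ_8 → (1, 0, 2, 1) · λ_9 → (1, 0, 2, 1) · λ_10 → (2, 0, 0, 1) · λ_11 → (3, 0, 1, 0)

These 11 weights hit 4 W_5-dot-orbits; sizes (3, 3, 4, 1):

[[1, 6, 11], [2, 5, 10], [3, 4, 8, 9], [7]]


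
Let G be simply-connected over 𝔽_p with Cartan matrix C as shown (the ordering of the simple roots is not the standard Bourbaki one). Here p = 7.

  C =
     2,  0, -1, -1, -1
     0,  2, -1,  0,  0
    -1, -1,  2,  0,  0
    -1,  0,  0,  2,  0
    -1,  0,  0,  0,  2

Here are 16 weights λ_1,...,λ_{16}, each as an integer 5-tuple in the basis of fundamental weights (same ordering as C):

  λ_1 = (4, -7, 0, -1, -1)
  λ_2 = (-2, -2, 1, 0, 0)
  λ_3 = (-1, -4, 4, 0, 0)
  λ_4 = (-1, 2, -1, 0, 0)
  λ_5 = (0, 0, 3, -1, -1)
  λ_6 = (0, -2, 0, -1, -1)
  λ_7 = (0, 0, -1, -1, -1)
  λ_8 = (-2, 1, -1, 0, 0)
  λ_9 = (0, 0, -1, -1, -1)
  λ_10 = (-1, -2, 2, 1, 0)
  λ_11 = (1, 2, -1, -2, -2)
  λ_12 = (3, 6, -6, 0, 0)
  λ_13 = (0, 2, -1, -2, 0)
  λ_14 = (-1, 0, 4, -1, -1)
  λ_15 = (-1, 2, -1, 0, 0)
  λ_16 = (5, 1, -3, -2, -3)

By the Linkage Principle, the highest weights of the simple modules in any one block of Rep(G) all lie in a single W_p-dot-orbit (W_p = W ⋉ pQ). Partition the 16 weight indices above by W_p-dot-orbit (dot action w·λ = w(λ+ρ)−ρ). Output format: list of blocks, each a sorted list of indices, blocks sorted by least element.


Dynkin diagram of C (from the 8 off-diagonal −1 entries): D_5.

W_7-reps of the 16 weights in Ā_7 (same 5-coord order as C):

  λ_1+ρ ↦ (0, 1, 1, 0, 0)
  λ_2+ρ ↦ (1, 1, 0, 0, 0)
  λ_3+ρ ↦ (0, 3, 0, 1, 1)
  λ_4+ρ ↦ (0, 3, 0, 1, 1)
  λ_5+ρ ↦ (1, 1, 0, 0, 0)
  λ_6+ρ ↦ (1, 1, 0, 0, 0)
  λ_7+ρ ↦ (1, 1, 0, 0, 0)
  λ_8+ρ ↦ (0, 1, 1, 0, 0)
  λ_9+ρ ↦ (1, 1, 0, 0, 0)
  λ_10+ρ ↦ (0, 1, 1, 2, 1)
  λ_11+ρ ↦ (0, 3, 0, 1, 1)
  λ_12+ρ ↦ (0, 1, 1, 0, 0)
  λ_13+ρ ↦ (0, 3, 0, 1, 1)
  λ_14+ρ ↦ (0, 1, 1, 0, 0)
  λ_15+ρ ↦ (0, 3, 0, 1, 1)
  λ_16+ρ ↦ (1, 0, 0, 1, 2)

Linkage partition of the 16 weights (5 classes, p=7):

[[1, 8, 12, 14], [2, 5, 6, 7, 9], [3, 4, 11, 13, 15], [10], [16]]


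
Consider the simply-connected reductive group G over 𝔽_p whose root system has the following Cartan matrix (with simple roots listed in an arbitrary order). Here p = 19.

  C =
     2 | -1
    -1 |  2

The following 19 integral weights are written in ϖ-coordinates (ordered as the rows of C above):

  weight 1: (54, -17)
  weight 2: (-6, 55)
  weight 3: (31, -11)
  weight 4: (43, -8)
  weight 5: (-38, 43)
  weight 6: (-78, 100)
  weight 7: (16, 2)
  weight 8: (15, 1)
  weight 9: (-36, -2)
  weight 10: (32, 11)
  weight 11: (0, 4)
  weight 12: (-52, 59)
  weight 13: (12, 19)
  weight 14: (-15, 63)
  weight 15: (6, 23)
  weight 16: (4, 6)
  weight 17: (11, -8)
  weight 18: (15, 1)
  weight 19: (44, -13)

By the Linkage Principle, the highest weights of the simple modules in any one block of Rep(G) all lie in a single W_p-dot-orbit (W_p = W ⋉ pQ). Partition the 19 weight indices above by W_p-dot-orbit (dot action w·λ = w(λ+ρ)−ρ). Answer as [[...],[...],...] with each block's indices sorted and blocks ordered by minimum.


Type A_2, rank 2, |W|=6; reorder rows/cols to standard.

Ā_19 reps of the 19 weights (A_2, coords as presented):

  [1] (16, 2) · [2] (1, 5) · [3] (6, 3) · [4] (6, 12) · [5] (6, 12) · [6] (1, 5) · [7] (16, 2) · [8] (16, 2) · [9] (16, 2) · [10] (7, 7) · [11] (1, 5) · [12] (6, 3) · [13] (1, 5) · [14] (7, 7) · [15] (5, 7) · [16] (5, 7) · [17] (5, 7) · [18] (16, 2) · [19] (7, 7)

Partition of {1..19} into 6 W_19-dot-orbits:

[[1, 7, 8, 9, 18], [2, 6, 11, 13], [3, 12], [4, 5], [10, 14, 19], [15, 16, 17]]


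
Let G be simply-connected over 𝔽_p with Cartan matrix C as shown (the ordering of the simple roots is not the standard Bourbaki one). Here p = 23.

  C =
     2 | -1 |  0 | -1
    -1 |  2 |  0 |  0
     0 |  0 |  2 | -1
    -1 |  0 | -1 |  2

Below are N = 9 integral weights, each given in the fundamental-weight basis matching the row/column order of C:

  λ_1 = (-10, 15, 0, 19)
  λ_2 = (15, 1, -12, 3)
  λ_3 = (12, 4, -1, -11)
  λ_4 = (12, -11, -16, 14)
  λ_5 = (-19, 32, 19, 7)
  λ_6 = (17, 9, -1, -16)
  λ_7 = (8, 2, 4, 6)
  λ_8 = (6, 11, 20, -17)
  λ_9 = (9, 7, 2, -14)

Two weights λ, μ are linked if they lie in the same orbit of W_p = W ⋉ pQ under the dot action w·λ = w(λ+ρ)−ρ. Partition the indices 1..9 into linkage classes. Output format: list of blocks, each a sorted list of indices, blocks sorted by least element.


A_4 Cartan matrix, 4 simple roots permuted; ρ=(1,1,1,1).

λ_j+ρ reflected into Ā_23 (⟨·,θ^∨⟩≤23); 4-tuples as given:

  [1] (9, 2, 4, 7);  [2] (9, 2, 4, 7);  [3] (3, 5, 10, 0);  [4] (3, 5, 10, 0);  [5] (3, 5, 10, 0);  [6] (3, 5, 10, 0);  [7] (9, 2, 4, 7);  [8] (9, 2, 4, 7);  [9] (3, 5, 10, 0)

The 9 indices split into 2 linkage classes (same alcove rep ⇔ same W_23-dot-orbit):

[[1, 2, 7, 8], [3, 4, 5, 6, 9]]


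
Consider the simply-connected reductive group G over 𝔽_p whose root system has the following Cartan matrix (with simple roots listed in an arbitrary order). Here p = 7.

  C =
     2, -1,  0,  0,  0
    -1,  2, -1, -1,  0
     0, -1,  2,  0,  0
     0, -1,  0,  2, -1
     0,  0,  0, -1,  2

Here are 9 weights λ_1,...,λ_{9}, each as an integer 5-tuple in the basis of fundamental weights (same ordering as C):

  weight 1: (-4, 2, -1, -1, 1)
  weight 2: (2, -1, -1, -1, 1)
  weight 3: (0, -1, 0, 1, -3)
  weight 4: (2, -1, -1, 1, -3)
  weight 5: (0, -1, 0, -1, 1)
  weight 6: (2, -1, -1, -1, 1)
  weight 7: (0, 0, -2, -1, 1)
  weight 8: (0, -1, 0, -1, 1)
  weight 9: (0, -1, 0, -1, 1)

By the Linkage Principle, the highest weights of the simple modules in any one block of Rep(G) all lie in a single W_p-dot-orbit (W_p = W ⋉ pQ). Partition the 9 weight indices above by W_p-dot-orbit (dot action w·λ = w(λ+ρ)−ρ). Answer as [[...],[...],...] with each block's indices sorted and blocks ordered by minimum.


D_5 Cartan matrix, 5 simple roots permuted; ρ=(1,1,1,1,1).

W_7-reps of the 9 weights in Ā_7 (same 5-coord order as C):

  λ_1+ρ ↦ (3, 0, 0, 0, 2)
  λ_2+ρ ↦ (3, 0, 0, 0, 2)
  λ_3+ρ ↦ (1, 0, 1, 0, 2)
  λ_4+ρ ↦ (3, 0, 0, 0, 2)
  λ_5+ρ ↦ (1, 0, 1, 0, 2)
  λ_6+ρ ↦ (3, 0, 0, 0, 2)
  λ_7+ρ ↦ (1, 0, 1, 0, 2)
  λ_8+ρ ↦ (1, 0, 1, 0, 2)
  λ_9+ρ ↦ (1, 0, 1, 0, 2)

2 distinct reps among the 9 weights ⇒ 2 W_7-linkage classes:

[[1, 2, 4, 6], [3, 5, 7, 8, 9]]


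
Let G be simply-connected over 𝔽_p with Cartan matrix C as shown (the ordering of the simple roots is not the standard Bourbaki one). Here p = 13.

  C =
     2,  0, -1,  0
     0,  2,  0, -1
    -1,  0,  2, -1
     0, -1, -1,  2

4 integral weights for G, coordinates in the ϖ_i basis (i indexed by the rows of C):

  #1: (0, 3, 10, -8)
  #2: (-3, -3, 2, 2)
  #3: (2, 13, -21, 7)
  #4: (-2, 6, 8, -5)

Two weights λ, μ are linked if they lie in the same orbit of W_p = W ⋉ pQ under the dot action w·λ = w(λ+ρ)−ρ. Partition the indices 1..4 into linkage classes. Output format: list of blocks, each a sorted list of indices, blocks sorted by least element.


Type A_4, rank 4, |W|=120; reorder rows/cols to standard.

Alcove-folded reps (p=13, 4 weights, presented ϖ-order):

  λ_1+ρ ↦ (1, 3, 4, 4) · λ_2+ρ ↦ (2, 2, 1, 1) · λ_3+ρ ↦ (1, 3, 4, 4) · λ_4+ρ ↦ (1, 3, 4, 4)

Partition of {1..4} into 2 W_13-dot-orbits:

[[1, 3, 4], [2]]


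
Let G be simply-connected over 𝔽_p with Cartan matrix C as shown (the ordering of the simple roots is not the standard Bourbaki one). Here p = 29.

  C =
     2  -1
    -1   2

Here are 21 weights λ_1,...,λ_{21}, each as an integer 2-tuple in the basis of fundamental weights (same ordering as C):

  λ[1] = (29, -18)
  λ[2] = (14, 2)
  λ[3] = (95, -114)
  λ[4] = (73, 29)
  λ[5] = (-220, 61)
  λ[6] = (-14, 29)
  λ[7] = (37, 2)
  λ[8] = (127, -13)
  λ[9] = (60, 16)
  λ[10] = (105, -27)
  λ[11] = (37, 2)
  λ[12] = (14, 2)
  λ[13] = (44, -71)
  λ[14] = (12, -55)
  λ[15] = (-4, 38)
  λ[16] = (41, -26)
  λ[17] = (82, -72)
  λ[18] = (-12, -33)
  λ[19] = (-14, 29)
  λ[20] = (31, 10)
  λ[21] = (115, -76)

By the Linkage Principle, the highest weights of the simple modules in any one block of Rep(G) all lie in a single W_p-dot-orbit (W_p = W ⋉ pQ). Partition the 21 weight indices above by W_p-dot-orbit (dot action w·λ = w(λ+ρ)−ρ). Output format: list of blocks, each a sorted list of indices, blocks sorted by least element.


Type A_2, rank 2, |W|=6; reorder rows/cols to standard.

λ_j+ρ reflected into Ā_29 (⟨·,θ^∨⟩≤29); 2-tuples as given:

  λ_1+ρ ↦ (12, 16)
  λ_2+ρ ↦ (15, 3)
  λ_3+ρ ↦ (17, 9)
  λ_4+ρ ↦ (12, 16)
  λ_5+ρ ↦ (4, 12)
  λ_6+ρ ↦ (12, 16)
  λ_7+ρ ↦ (17, 9)
  λ_8+ρ ↦ (17, 0)
  λ_9+ρ ↦ (17, 9)
  λ_10+ρ ↦ (7, 19)
  λ_11+ρ ↦ (17, 9)
  λ_12+ρ ↦ (15, 3)
  λ_13+ρ ↦ (4, 12)
  λ_14+ρ ↦ (4, 12)
  λ_15+ρ ↦ (7, 19)
  λ_16+ρ ↦ (4, 12)
  λ_17+ρ ↦ (4, 12)
  λ_18+ρ ↦ (15, 3)
  λ_19+ρ ↦ (12, 16)
  λ_20+ρ ↦ (15, 3)
  λ_21+ρ ↦ (17, 0)

Linkage partition of the 21 weights (6 classes, p=29):

[[1, 4, 6, 19], [2, 12, 18, 20], [3, 7, 9, 11], [5, 13, 14, 16, 17], [8, 21], [10, 15]]


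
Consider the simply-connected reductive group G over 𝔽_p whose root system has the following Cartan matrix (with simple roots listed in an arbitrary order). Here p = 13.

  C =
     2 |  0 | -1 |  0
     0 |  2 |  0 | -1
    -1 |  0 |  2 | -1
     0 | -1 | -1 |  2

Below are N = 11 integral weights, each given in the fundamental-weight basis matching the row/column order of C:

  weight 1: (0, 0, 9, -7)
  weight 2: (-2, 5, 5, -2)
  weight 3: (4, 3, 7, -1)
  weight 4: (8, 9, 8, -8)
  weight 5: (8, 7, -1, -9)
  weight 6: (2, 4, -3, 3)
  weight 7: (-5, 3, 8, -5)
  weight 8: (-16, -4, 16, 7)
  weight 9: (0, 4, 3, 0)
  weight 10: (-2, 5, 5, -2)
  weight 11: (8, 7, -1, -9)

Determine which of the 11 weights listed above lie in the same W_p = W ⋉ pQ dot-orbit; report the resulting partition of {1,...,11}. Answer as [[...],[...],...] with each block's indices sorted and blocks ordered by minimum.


Root system A_4: the 4×4 matrix C matches after relabeling.

Ā_13 reps of the 11 weights (A_4, coords as presented):

  [1] (1, 5, 4, 1);  [2] (1, 5, 4, 1);  [3] (1, 0, 8, 0);  [4] (1, 5, 2, 2);  [5] (1, 0, 8, 0);  [6] (1, 5, 2, 2);  [7] (4, 0, 1, 4);  [8] (1, 5, 2, 2);  [9] (1, 5, 4, 1);  [10] (1, 5, 4, 1);  [11] (1, 0, 8, 0)

The 11 indices split into 4 linkage classes (same alcove rep ⇔ same W_13-dot-orbit):

[[1, 2, 9, 10], [3, 5, 11], [4, 6, 8], [7]]


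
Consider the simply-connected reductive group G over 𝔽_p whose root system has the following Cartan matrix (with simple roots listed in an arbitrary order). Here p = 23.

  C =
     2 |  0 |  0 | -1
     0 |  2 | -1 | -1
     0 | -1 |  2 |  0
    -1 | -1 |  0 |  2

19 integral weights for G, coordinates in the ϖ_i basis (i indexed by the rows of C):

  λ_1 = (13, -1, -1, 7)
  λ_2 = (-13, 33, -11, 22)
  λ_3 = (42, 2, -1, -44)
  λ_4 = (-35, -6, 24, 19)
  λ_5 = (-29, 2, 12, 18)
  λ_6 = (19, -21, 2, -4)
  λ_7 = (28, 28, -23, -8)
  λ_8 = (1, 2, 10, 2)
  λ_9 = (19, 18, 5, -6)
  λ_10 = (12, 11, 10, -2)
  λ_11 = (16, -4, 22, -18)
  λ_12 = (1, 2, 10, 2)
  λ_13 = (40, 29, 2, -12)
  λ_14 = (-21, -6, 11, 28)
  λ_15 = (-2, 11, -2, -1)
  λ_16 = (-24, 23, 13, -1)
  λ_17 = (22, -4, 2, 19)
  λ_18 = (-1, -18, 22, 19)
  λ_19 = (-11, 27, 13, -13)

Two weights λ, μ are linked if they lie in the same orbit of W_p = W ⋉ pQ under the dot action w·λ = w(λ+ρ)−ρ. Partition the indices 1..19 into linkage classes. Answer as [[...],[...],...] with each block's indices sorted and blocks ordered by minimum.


C ↔ A_4 under row/col permutation; |W(A_4)| = 120.

λ_j+ρ reflected into Ā_23 (⟨·,θ^∨⟩≤23); 4-tuples as given:

  [1] (14, 0, 0, 8)
  [2] (0, 10, 1, 1)
  [3] (3, 17, 3, 0)
  [4] (2, 3, 11, 3)
  [5] (7, 1, 5, 3)
  [6] (3, 17, 3, 0)
  [7] (1, 1, 0, 5)
  [8] (2, 3, 11, 3)
  [9] (2, 3, 11, 3)
  [10] (0, 10, 1, 1)
  [11] (3, 17, 3, 0)
  [12] (2, 3, 11, 3)
  [13] (7, 1, 5, 3)
  [14] (7, 1, 5, 3)
  [15] (0, 10, 1, 1)
  [16] (14, 0, 0, 8)
  [17] (3, 17, 3, 0)
  [18] (3, 17, 3, 0)
  [19] (7, 1, 5, 3)

Grouping the 19 weights by Ā_23-representative: 6 linkage classes.

[[1, 16], [2, 10, 15], [3, 6, 11, 17, 18], [4, 8, 9, 12], [5, 13, 14, 19], [7]]
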